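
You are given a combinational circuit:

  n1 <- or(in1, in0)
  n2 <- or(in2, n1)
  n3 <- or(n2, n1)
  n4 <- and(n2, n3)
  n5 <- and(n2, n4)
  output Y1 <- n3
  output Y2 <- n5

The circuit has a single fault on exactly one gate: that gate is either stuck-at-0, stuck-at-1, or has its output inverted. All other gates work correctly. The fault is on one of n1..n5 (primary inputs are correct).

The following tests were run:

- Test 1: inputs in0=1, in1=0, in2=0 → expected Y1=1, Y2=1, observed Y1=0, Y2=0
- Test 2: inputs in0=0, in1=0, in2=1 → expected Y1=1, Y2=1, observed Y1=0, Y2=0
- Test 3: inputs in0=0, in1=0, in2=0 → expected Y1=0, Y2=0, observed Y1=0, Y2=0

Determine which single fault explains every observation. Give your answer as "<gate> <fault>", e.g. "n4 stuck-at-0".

Fault-free values for test 1 (in0=1, in1=0, in2=0): n1=1, n2=1, n3=1, n4=1, n5=1, giving Y1=1, Y2=1. Observed Y1=0, Y2=0.
Test 1: faults giving observed Y1=0, Y2=0 are {n1 stuck-at-0, n1 inverted output, n3 stuck-at-0, n3 inverted output}.
Test 2 (in0=0, in1=0, in2=1): fault-free n1=0, n2=1, n3=1, n4=1, n5=1 → Y1=1, Y2=1; observed Y1=0, Y2=0. Eliminates n1 stuck-at-0, n1 inverted output.
Test 3 (in0=0, in1=0, in2=0): fault-free n1=0, n2=0, n3=0, n4=0, n5=0 → Y1=0, Y2=0; observed Y1=0, Y2=0. Eliminates n3 inverted output.
Only n3 stuck-at-0 is consistent with every test.

n3 stuck-at-0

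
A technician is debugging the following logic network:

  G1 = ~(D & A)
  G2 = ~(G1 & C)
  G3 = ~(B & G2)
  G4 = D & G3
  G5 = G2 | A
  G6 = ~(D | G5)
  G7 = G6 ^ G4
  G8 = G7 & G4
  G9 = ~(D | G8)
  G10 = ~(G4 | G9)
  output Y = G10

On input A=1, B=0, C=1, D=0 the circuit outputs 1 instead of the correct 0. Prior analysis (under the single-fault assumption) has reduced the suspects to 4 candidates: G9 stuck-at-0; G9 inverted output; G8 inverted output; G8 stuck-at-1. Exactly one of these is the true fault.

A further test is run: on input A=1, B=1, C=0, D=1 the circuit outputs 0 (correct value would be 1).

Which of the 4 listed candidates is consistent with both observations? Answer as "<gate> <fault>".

G9 inverted output

Evaluate each candidate on input A=1, B=1, C=0, D=1:
  G9 stuck-at-0: G1=0, G2=1, G3=0, G4=0, G5=1, G6=0, G7=0, G8=0, G9=0 [stuck-at-0], G10=1 → 1 — eliminated
  G9 inverted output: G1=0, G2=1, G3=0, G4=0, G5=1, G6=0, G7=0, G8=0, G9=1 [inverted output], G10=0 → 0 — matches
  G8 inverted output: G1=0, G2=1, G3=0, G4=0, G5=1, G6=0, G7=0, G8=1 [inverted output], G9=0, G10=1 → 1 — eliminated
  G8 stuck-at-1: G1=0, G2=1, G3=0, G4=0, G5=1, G6=0, G7=0, G8=1 [stuck-at-1], G9=0, G10=1 → 1 — eliminated
Only G9 inverted output reproduces the observed 0.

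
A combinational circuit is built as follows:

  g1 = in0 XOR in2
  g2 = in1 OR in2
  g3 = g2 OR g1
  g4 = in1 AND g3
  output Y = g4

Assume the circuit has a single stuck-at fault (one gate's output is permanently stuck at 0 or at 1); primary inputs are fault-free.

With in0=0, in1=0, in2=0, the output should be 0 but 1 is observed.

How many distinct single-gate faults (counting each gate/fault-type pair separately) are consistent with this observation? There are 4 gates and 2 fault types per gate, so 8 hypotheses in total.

1

Fault-free: g1=0, g2=0, g3=0, g4=0 → 0. Observed 1.
  g1 stuck-at-0: output 0 ✗
  g1 stuck-at-1: output 0 ✗
  g2 stuck-at-0: output 0 ✗
  g2 stuck-at-1: output 0 ✗
  g3 stuck-at-0: output 0 ✗
  g3 stuck-at-1: output 0 ✗
  g4 stuck-at-0: output 0 ✗
  g4 stuck-at-1: output 1 ✓
Consistent faults: {g4 stuck-at-1} — 1 in all.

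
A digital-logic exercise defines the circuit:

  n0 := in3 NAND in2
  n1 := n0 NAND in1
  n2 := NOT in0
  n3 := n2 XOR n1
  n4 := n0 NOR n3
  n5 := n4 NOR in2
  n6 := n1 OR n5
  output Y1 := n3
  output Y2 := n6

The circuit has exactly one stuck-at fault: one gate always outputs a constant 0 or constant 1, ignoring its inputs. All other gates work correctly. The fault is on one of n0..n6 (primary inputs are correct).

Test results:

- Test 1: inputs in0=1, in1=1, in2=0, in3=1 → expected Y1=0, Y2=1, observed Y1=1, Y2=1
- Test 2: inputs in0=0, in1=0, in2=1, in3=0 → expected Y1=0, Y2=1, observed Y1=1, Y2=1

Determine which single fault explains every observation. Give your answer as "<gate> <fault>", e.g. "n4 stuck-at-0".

n3 stuck-at-1

Fault-free values for test 1 (in0=1, in1=1, in2=0, in3=1): n0=1, n1=0, n2=0, n3=0, n4=0, n5=1, n6=1, giving Y1=0, Y2=1. Observed Y1=1, Y2=1.
Test 1: faults giving observed Y1=1, Y2=1 are {n0 stuck-at-0, n1 stuck-at-1, n2 stuck-at-1, n3 stuck-at-1}.
Test 2 (in0=0, in1=0, in2=1, in3=0): fault-free n0=1, n1=1, n2=1, n3=0, n4=0, n5=0, n6=1 → Y1=0, Y2=1; observed Y1=1, Y2=1. Eliminates n0 stuck-at-0, n1 stuck-at-1, n2 stuck-at-1.
Only n3 stuck-at-1 is consistent with every test.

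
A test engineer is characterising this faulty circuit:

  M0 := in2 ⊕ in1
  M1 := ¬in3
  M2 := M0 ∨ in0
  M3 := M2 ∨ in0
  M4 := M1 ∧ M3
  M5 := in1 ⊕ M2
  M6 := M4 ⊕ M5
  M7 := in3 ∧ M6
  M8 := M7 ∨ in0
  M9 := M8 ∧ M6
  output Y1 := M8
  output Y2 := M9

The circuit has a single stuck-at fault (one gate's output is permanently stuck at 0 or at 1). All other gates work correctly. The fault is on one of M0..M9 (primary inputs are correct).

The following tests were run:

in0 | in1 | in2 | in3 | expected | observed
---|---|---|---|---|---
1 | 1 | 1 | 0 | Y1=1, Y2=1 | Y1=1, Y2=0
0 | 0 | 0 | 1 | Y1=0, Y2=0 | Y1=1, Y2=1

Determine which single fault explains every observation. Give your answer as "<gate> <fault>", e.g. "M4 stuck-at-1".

M5 stuck-at-1

Fault-free values for test 1 (in0=1, in1=1, in2=1, in3=0): M0=0, M1=1, M2=1, M3=1, M4=1, M5=0, M6=1, M7=0, M8=1, M9=1, giving Y1=1, Y2=1. Observed Y1=1, Y2=0.
Test 1: faults giving observed Y1=1, Y2=0 are {M1 stuck-at-0, M2 stuck-at-0, M3 stuck-at-0, M4 stuck-at-0, M5 stuck-at-1, M6 stuck-at-0, M9 stuck-at-0}.
Test 2 (in0=0, in1=0, in2=0, in3=1): fault-free M0=0, M1=0, M2=0, M3=0, M4=0, M5=0, M6=0, M7=0, M8=0, M9=0 → Y1=0, Y2=0; observed Y1=1, Y2=1. Eliminates M1 stuck-at-0, M2 stuck-at-0, M3 stuck-at-0, M4 stuck-at-0, M6 stuck-at-0, M9 stuck-at-0.
Only M5 stuck-at-1 is consistent with every test.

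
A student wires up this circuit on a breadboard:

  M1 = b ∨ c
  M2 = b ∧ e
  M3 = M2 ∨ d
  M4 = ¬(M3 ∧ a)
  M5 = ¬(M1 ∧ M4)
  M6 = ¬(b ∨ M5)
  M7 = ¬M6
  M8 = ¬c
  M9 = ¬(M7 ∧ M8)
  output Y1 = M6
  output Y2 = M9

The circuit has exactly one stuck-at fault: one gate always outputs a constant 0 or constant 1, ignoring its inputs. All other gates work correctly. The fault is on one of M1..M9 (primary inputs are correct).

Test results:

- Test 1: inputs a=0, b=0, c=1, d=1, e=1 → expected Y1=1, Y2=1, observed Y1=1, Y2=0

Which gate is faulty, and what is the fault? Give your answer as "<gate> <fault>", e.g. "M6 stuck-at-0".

Fault-free values for test 1 (a=0, b=0, c=1, d=1, e=1): M1=1, M2=0, M3=1, M4=1, M5=0, M6=1, M7=0, M8=0, M9=1, giving Y1=1, Y2=1. Observed Y1=1, Y2=0.
Test 1: faults giving observed Y1=1, Y2=0 are {M9 stuck-at-0}.
Only M9 stuck-at-0 is consistent with every test.

M9 stuck-at-0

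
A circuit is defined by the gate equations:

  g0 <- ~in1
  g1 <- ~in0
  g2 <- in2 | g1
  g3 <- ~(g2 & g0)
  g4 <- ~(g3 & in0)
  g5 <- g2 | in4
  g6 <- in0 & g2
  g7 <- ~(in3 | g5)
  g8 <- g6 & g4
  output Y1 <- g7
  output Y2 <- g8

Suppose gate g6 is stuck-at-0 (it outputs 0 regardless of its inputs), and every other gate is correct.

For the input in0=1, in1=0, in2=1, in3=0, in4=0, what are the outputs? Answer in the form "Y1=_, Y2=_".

Y1=0, Y2=0

Propagate with g6 forced: g0=1, g1=0, g2=1, g3=0, g4=1, g5=1, g6=0 [stuck-at-0], g7=0, g8=0.
So the outputs are Y1=0, Y2=0. (Without the fault they would be Y1=0, Y2=1.)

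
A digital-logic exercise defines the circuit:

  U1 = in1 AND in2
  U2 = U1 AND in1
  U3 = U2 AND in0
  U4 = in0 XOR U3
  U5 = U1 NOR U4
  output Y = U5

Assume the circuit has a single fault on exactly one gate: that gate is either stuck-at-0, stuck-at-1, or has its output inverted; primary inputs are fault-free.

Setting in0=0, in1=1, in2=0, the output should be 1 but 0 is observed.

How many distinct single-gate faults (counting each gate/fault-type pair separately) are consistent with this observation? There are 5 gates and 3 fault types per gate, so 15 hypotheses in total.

8

Fault-free: U1=0, U2=0, U3=0, U4=0, U5=1 → 1. Observed 0.
  U1: stuck-at-1, inverted output ✓; others ✗
  U2: none of the 3 fault types match ✗
  U3: stuck-at-1, inverted output ✓; others ✗
  U4: stuck-at-1, inverted output ✓; others ✗
  U5: stuck-at-0, inverted output ✓; others ✗
Consistent faults: {U1 stuck-at-1, U1 inverted output, U3 stuck-at-1, U3 inverted output, U4 stuck-at-1, U4 inverted output, U5 stuck-at-0, U5 inverted output} — 8 in all.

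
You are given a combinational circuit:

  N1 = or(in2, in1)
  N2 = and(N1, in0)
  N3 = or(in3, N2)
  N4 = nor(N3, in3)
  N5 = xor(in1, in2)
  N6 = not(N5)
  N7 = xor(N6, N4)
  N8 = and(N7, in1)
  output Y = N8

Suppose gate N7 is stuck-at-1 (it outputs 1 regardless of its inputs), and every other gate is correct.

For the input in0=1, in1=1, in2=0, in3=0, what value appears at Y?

1

Propagate with N7 forced: N1=1, N2=1, N3=1, N4=0, N5=1, N6=0, N7=1 [stuck-at-1], N8=1.
So Y = 1. (Without the fault it would be 0.)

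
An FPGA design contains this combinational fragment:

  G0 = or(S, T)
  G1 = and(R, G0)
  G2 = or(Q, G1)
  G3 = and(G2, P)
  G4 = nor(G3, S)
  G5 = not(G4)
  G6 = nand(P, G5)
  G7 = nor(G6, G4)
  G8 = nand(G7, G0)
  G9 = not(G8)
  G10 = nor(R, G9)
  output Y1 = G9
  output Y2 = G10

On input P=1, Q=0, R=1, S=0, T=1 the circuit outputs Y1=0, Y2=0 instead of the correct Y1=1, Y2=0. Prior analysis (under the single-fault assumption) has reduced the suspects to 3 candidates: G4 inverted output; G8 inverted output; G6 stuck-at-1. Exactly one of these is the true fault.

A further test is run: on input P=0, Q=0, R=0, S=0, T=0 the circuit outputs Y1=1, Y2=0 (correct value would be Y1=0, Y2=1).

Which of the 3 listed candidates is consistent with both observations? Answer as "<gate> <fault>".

G8 inverted output

Evaluate each candidate on input P=0, Q=0, R=0, S=0, T=0:
  G4 inverted output: G0=0, G1=0, G2=0, G3=0, G4=0 [inverted output], G5=1, G6=1, G7=0, G8=1, G9=0, G10=1 → Y1=0, Y2=1 — eliminated
  G8 inverted output: G0=0, G1=0, G2=0, G3=0, G4=1, G5=0, G6=1, G7=0, G8=0 [inverted output], G9=1, G10=0 → Y1=1, Y2=0 — matches
  G6 stuck-at-1: G0=0, G1=0, G2=0, G3=0, G4=1, G5=0, G6=1 [stuck-at-1], G7=0, G8=1, G9=0, G10=1 → Y1=0, Y2=1 — eliminated
Only G8 inverted output reproduces the observed Y1=1, Y2=0.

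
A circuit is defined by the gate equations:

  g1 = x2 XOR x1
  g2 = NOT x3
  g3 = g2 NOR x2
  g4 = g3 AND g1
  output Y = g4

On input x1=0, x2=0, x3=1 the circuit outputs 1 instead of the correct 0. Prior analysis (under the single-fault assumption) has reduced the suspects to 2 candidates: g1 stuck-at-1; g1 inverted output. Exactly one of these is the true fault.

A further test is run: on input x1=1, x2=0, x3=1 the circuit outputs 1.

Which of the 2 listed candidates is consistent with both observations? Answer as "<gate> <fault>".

g1 stuck-at-1

Evaluate each candidate on input x1=1, x2=0, x3=1:
  g1 stuck-at-1: g1=1 [stuck-at-1], g2=0, g3=1, g4=1 → 1 — matches
  g1 inverted output: g1=0 [inverted output], g2=0, g3=1, g4=0 → 0 — eliminated
Only g1 stuck-at-1 reproduces the observed 1.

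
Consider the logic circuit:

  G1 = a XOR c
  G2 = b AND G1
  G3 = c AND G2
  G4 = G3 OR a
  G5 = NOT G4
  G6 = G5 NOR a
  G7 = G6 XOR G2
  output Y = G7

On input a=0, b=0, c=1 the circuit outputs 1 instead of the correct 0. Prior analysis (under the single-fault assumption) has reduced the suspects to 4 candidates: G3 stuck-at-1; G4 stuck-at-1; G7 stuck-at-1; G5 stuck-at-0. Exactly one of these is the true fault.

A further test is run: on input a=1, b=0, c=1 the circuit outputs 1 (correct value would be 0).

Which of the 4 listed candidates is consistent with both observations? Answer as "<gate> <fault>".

G7 stuck-at-1

Evaluate each candidate on input a=1, b=0, c=1:
  G3 stuck-at-1: G1=0, G2=0, G3=1 [stuck-at-1], G4=1, G5=0, G6=0, G7=0 → 0 — eliminated
  G4 stuck-at-1: G1=0, G2=0, G3=0, G4=1 [stuck-at-1], G5=0, G6=0, G7=0 → 0 — eliminated
  G7 stuck-at-1: G1=0, G2=0, G3=0, G4=1, G5=0, G6=0, G7=1 [stuck-at-1] → 1 — matches
  G5 stuck-at-0: G1=0, G2=0, G3=0, G4=1, G5=0 [stuck-at-0], G6=0, G7=0 → 0 — eliminated
Only G7 stuck-at-1 reproduces the observed 1.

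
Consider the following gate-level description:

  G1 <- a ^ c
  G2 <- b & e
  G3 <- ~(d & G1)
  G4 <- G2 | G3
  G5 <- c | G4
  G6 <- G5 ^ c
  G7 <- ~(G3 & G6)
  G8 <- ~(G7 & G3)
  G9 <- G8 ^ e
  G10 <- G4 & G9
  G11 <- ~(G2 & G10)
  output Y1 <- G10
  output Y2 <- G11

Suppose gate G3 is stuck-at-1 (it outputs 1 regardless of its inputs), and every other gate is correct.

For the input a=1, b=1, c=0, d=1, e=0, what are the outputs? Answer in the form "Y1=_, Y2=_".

Y1=1, Y2=1

Propagate with G3 forced: G1=1, G2=0, G3=1 [stuck-at-1], G4=1, G5=1, G6=1, G7=0, G8=1, G9=1, G10=1, G11=1.
So the outputs are Y1=1, Y2=1. (Without the fault they would be Y1=0, Y2=1.)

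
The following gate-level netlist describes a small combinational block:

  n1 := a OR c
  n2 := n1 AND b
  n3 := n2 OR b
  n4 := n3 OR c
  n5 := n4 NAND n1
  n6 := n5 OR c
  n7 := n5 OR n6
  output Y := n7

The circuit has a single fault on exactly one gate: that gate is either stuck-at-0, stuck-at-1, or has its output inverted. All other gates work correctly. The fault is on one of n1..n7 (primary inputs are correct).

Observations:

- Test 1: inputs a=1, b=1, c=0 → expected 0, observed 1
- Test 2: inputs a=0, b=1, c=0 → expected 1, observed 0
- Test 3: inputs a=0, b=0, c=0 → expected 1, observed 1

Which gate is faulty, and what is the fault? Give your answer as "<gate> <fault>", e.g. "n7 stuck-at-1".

Fault-free values for test 1 (a=1, b=1, c=0): n1=1, n2=1, n3=1, n4=1, n5=0, n6=0, n7=0, giving Y=0. Observed 1.
Test 1: faults giving observed 1 are {n1 stuck-at-0, n1 inverted output, n3 stuck-at-0, n3 inverted output, n4 stuck-at-0, n4 inverted output, n5 stuck-at-1, n5 inverted output, n6 stuck-at-1, n6 inverted output, n7 stuck-at-1, n7 inverted output}.
Test 2 (a=0, b=1, c=0): fault-free n1=0, n2=0, n3=1, n4=1, n5=1, n6=1, n7=1 → 1; observed 0. Eliminates n1 stuck-at-0, n3 stuck-at-0, n3 inverted output, n4 stuck-at-0, n4 inverted output, n5 stuck-at-1, n6 stuck-at-1, n6 inverted output, n7 stuck-at-1.
Test 3 (a=0, b=0, c=0): fault-free n1=0, n2=0, n3=0, n4=0, n5=1, n6=1, n7=1 → 1; observed 1. Eliminates n5 inverted output, n7 inverted output.
Only n1 inverted output is consistent with every test.

n1 inverted output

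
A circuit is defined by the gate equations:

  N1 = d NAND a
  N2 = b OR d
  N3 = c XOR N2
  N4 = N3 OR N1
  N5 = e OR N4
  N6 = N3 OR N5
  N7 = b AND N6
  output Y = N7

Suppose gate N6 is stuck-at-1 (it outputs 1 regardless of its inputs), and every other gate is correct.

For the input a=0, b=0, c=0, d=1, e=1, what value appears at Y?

Propagate with N6 forced: N1=1, N2=1, N3=1, N4=1, N5=1, N6=1 [stuck-at-1], N7=0.
So Y = 0. (Same as the fault-free value — the fault is masked on this input.)

0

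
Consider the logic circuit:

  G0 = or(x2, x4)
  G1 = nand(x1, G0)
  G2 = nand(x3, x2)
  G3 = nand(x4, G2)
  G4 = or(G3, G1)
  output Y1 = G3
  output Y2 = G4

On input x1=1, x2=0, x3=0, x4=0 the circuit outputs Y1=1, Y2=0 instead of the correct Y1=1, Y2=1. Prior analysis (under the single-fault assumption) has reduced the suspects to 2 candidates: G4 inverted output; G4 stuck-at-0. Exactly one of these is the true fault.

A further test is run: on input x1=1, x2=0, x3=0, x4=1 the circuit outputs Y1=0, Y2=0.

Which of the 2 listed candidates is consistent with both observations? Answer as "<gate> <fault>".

G4 stuck-at-0

Evaluate each candidate on input x1=1, x2=0, x3=0, x4=1:
  G4 inverted output: G0=1, G1=0, G2=1, G3=0, G4=1 [inverted output] → Y1=0, Y2=1 — eliminated
  G4 stuck-at-0: G0=1, G1=0, G2=1, G3=0, G4=0 [stuck-at-0] → Y1=0, Y2=0 — matches
Only G4 stuck-at-0 reproduces the observed Y1=0, Y2=0.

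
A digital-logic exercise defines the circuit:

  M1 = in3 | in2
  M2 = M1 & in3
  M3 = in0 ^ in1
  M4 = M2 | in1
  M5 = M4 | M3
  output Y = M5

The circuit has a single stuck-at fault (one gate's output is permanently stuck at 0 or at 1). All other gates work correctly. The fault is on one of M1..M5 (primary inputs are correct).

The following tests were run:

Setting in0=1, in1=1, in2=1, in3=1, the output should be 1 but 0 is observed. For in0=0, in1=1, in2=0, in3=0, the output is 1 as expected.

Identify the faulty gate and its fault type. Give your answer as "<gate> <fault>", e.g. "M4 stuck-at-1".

Fault-free values for test 1 (in0=1, in1=1, in2=1, in3=1): M1=1, M2=1, M3=0, M4=1, M5=1, giving Y=1. Observed 0.
Test 1: faults giving observed 0 are {M4 stuck-at-0, M5 stuck-at-0}.
Test 2 (in0=0, in1=1, in2=0, in3=0): fault-free M1=0, M2=0, M3=1, M4=1, M5=1 → 1; observed 1. Eliminates M5 stuck-at-0.
Only M4 stuck-at-0 is consistent with every test.

M4 stuck-at-0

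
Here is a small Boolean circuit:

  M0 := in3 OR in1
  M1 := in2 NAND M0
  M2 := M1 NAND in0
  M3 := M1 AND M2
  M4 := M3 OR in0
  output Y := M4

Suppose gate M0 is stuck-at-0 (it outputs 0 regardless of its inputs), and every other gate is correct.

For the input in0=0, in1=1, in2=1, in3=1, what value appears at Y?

Propagate with M0 forced: M0=0 [stuck-at-0], M1=1, M2=1, M3=1, M4=1.
So Y = 1. (Without the fault it would be 0.)

1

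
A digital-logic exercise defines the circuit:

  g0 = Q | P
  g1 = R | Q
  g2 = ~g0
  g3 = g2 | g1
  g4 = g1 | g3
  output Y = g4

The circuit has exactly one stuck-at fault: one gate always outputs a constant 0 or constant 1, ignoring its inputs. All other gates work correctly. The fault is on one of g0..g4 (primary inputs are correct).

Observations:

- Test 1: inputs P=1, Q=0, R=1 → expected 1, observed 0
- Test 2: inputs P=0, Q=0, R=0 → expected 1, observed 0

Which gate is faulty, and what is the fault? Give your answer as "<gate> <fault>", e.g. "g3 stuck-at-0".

Fault-free values for test 1 (P=1, Q=0, R=1): g0=1, g1=1, g2=0, g3=1, g4=1, giving Y=1. Observed 0.
Test 1: faults giving observed 0 are {g1 stuck-at-0, g4 stuck-at-0}.
Test 2 (P=0, Q=0, R=0): fault-free g0=0, g1=0, g2=1, g3=1, g4=1 → 1; observed 0. Eliminates g1 stuck-at-0.
Only g4 stuck-at-0 is consistent with every test.

g4 stuck-at-0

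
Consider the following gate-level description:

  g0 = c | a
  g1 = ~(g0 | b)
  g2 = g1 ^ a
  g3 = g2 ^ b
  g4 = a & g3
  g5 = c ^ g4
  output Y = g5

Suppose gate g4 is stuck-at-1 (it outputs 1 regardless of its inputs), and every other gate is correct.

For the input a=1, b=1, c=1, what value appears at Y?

0

Propagate with g4 forced: g0=1, g1=0, g2=1, g3=0, g4=1 [stuck-at-1], g5=0.
So Y = 0. (Without the fault it would be 1.)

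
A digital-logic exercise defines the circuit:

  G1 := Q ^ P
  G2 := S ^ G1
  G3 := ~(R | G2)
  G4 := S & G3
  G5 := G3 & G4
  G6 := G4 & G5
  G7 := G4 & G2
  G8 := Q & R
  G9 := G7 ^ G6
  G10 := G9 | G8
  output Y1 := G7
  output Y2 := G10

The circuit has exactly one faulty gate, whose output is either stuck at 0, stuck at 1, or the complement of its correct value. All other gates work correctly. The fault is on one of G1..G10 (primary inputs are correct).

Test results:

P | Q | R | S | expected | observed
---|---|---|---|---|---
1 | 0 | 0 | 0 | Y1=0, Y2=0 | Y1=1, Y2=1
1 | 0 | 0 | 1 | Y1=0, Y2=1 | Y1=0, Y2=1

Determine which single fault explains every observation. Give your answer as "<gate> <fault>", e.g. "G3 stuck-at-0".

G4 stuck-at-1

Fault-free values for test 1 (P=1, Q=0, R=0, S=0): G1=1, G2=1, G3=0, G4=0, G5=0, G6=0, G7=0, G8=0, G9=0, G10=0, giving Y1=0, Y2=0. Observed Y1=1, Y2=1.
Test 1: faults giving observed Y1=1, Y2=1 are {G4 stuck-at-1, G4 inverted output, G7 stuck-at-1, G7 inverted output}.
Test 2 (P=1, Q=0, R=0, S=1): fault-free G1=1, G2=0, G3=1, G4=1, G5=1, G6=1, G7=0, G8=0, G9=1, G10=1 → Y1=0, Y2=1; observed Y1=0, Y2=1. Eliminates G4 inverted output, G7 stuck-at-1, G7 inverted output.
Only G4 stuck-at-1 is consistent with every test.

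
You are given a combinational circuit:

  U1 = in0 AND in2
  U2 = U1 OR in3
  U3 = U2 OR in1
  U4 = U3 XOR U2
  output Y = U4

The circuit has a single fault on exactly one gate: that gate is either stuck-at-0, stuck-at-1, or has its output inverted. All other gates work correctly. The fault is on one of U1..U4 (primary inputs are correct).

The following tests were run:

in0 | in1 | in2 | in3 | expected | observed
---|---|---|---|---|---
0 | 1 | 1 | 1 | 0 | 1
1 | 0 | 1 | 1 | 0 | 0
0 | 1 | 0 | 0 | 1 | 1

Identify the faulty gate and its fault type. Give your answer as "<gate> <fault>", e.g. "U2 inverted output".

U2 stuck-at-0

Fault-free values for test 1 (in0=0, in1=1, in2=1, in3=1): U1=0, U2=1, U3=1, U4=0, giving Y=0. Observed 1.
Test 1: faults giving observed 1 are {U2 stuck-at-0, U2 inverted output, U3 stuck-at-0, U3 inverted output, U4 stuck-at-1, U4 inverted output}.
Test 2 (in0=1, in1=0, in2=1, in3=1): fault-free U1=1, U2=1, U3=1, U4=0 → 0; observed 0. Eliminates U3 stuck-at-0, U3 inverted output, U4 stuck-at-1, U4 inverted output.
Test 3 (in0=0, in1=1, in2=0, in3=0): fault-free U1=0, U2=0, U3=1, U4=1 → 1; observed 1. Eliminates U2 inverted output.
Only U2 stuck-at-0 is consistent with every test.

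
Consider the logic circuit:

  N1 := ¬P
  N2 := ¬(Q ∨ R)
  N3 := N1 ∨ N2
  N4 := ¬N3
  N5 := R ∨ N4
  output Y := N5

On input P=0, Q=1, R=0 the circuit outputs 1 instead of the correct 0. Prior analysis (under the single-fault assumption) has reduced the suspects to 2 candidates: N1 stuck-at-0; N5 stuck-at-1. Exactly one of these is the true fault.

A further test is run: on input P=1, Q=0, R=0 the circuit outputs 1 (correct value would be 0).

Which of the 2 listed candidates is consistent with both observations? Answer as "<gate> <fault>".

Evaluate each candidate on input P=1, Q=0, R=0:
  N1 stuck-at-0: N1=0 [stuck-at-0], N2=1, N3=1, N4=0, N5=0 → 0 — eliminated
  N5 stuck-at-1: N1=0, N2=1, N3=1, N4=0, N5=1 [stuck-at-1] → 1 — matches
Only N5 stuck-at-1 reproduces the observed 1.

N5 stuck-at-1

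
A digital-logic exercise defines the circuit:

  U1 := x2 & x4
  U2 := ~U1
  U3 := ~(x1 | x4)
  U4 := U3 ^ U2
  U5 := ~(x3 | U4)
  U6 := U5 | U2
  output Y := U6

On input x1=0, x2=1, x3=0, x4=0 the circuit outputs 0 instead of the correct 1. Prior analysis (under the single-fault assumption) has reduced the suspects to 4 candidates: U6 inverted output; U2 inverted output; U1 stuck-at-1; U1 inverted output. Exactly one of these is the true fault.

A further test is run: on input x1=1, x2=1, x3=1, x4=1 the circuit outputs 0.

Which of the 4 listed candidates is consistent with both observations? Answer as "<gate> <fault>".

U1 stuck-at-1

Evaluate each candidate on input x1=1, x2=1, x3=1, x4=1:
  U6 inverted output: U1=1, U2=0, U3=0, U4=0, U5=0, U6=1 [inverted output] → 1 — eliminated
  U2 inverted output: U1=1, U2=1 [inverted output], U3=0, U4=1, U5=0, U6=1 → 1 — eliminated
  U1 stuck-at-1: U1=1 [stuck-at-1], U2=0, U3=0, U4=0, U5=0, U6=0 → 0 — matches
  U1 inverted output: U1=0 [inverted output], U2=1, U3=0, U4=1, U5=0, U6=1 → 1 — eliminated
Only U1 stuck-at-1 reproduces the observed 0.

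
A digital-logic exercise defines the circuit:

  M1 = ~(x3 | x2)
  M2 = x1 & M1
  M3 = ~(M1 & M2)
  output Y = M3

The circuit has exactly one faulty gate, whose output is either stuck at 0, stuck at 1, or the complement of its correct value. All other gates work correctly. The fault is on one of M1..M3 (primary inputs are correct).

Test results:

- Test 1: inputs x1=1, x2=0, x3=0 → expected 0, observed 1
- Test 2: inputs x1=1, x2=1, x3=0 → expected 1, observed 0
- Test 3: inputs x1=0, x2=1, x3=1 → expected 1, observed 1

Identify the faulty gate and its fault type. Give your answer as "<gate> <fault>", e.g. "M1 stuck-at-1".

M1 inverted output

Fault-free values for test 1 (x1=1, x2=0, x3=0): M1=1, M2=1, M3=0, giving Y=0. Observed 1.
Test 1: faults giving observed 1 are {M1 stuck-at-0, M1 inverted output, M2 stuck-at-0, M2 inverted output, M3 stuck-at-1, M3 inverted output}.
Test 2 (x1=1, x2=1, x3=0): fault-free M1=0, M2=0, M3=1 → 1; observed 0. Eliminates M1 stuck-at-0, M2 stuck-at-0, M2 inverted output, M3 stuck-at-1.
Test 3 (x1=0, x2=1, x3=1): fault-free M1=0, M2=0, M3=1 → 1; observed 1. Eliminates M3 inverted output.
Only M1 inverted output is consistent with every test.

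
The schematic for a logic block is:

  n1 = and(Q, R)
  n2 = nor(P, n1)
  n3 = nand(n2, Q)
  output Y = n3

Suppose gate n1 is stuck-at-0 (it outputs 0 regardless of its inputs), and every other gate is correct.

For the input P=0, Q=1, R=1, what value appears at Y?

0

Propagate with n1 forced: n1=0 [stuck-at-0], n2=1, n3=0.
So Y = 0. (Without the fault it would be 1.)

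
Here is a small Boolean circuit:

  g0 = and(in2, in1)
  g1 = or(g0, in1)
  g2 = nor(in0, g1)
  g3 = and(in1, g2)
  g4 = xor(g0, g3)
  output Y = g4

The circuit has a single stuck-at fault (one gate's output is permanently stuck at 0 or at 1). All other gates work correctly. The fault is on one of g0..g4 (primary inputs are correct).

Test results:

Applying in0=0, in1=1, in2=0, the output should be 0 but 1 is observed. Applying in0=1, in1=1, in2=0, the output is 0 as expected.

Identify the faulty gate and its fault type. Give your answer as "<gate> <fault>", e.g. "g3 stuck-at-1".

Fault-free values for test 1 (in0=0, in1=1, in2=0): g0=0, g1=1, g2=0, g3=0, g4=0, giving Y=0. Observed 1.
Test 1: faults giving observed 1 are {g0 stuck-at-1, g1 stuck-at-0, g2 stuck-at-1, g3 stuck-at-1, g4 stuck-at-1}.
Test 2 (in0=1, in1=1, in2=0): fault-free g0=0, g1=1, g2=0, g3=0, g4=0 → 0; observed 0. Eliminates g0 stuck-at-1, g2 stuck-at-1, g3 stuck-at-1, g4 stuck-at-1.
Only g1 stuck-at-0 is consistent with every test.

g1 stuck-at-0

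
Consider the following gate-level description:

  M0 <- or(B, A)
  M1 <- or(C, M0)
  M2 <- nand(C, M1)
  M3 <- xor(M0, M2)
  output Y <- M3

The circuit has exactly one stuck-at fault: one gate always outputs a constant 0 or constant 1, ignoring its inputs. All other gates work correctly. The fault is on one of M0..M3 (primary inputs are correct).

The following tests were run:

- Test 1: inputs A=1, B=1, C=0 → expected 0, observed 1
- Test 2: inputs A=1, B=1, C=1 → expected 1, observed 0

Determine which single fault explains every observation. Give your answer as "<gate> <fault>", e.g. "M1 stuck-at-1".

M0 stuck-at-0

Fault-free values for test 1 (A=1, B=1, C=0): M0=1, M1=1, M2=1, M3=0, giving Y=0. Observed 1.
Test 1: faults giving observed 1 are {M0 stuck-at-0, M2 stuck-at-0, M3 stuck-at-1}.
Test 2 (A=1, B=1, C=1): fault-free M0=1, M1=1, M2=0, M3=1 → 1; observed 0. Eliminates M2 stuck-at-0, M3 stuck-at-1.
Only M0 stuck-at-0 is consistent with every test.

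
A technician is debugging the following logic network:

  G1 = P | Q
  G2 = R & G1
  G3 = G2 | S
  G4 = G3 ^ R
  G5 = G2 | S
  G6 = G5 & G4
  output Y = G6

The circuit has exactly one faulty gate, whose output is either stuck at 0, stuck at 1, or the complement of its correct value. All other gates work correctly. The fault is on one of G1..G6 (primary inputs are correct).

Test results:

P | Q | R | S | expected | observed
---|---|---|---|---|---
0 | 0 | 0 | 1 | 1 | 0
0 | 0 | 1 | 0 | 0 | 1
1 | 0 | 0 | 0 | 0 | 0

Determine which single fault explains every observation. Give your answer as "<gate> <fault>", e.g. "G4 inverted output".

G5 inverted output

Fault-free values for test 1 (P=0, Q=0, R=0, S=1): G1=0, G2=0, G3=1, G4=1, G5=1, G6=1, giving Y=1. Observed 0.
Test 1: faults giving observed 0 are {G3 stuck-at-0, G3 inverted output, G4 stuck-at-0, G4 inverted output, G5 stuck-at-0, G5 inverted output, G6 stuck-at-0, G6 inverted output}.
Test 2 (P=0, Q=0, R=1, S=0): fault-free G1=0, G2=0, G3=0, G4=1, G5=0, G6=0 → 0; observed 1. Eliminates G3 stuck-at-0, G3 inverted output, G4 stuck-at-0, G4 inverted output, G5 stuck-at-0, G6 stuck-at-0.
Test 3 (P=1, Q=0, R=0, S=0): fault-free G1=1, G2=0, G3=0, G4=0, G5=0, G6=0 → 0; observed 0. Eliminates G6 inverted output.
Only G5 inverted output is consistent with every test.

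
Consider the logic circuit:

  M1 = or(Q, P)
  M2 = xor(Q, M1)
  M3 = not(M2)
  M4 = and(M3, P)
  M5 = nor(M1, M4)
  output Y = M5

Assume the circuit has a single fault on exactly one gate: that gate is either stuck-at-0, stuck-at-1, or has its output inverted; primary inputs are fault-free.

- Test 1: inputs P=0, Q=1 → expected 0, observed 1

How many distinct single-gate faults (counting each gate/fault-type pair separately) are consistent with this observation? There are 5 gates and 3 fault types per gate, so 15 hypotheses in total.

4

Fault-free: M1=1, M2=0, M3=1, M4=0, M5=0 → 0. Observed 1.
  M1: stuck-at-0, inverted output ✓; others ✗
  M2: none of the 3 fault types match ✗
  M3: none of the 3 fault types match ✗
  M4: none of the 3 fault types match ✗
  M5: stuck-at-1, inverted output ✓; others ✗
Consistent faults: {M1 stuck-at-0, M1 inverted output, M5 stuck-at-1, M5 inverted output} — 4 in all.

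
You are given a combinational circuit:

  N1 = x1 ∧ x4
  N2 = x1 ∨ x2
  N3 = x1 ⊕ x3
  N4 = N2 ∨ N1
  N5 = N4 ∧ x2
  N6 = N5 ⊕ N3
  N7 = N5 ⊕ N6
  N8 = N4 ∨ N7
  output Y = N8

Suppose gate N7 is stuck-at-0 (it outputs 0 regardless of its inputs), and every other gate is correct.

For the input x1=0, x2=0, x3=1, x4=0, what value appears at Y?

0

Propagate with N7 forced: N1=0, N2=0, N3=1, N4=0, N5=0, N6=1, N7=0 [stuck-at-0], N8=0.
So Y = 0. (Without the fault it would be 1.)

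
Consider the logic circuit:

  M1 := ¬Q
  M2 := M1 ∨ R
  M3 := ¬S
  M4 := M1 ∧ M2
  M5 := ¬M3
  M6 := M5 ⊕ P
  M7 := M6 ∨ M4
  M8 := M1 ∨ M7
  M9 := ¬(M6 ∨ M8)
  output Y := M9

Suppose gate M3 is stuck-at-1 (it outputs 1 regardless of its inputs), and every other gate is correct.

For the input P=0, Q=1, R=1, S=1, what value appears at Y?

Propagate with M3 forced: M1=0, M2=1, M3=1 [stuck-at-1], M4=0, M5=0, M6=0, M7=0, M8=0, M9=1.
So Y = 1. (Without the fault it would be 0.)

1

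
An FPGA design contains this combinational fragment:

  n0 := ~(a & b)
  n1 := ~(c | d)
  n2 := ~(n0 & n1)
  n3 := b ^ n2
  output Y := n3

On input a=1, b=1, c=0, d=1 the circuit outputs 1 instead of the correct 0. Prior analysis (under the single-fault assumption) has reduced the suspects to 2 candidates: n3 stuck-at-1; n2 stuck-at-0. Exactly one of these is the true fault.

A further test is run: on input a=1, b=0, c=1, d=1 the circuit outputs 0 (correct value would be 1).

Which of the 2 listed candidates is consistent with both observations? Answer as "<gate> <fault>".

Evaluate each candidate on input a=1, b=0, c=1, d=1:
  n3 stuck-at-1: n0=1, n1=0, n2=1, n3=1 [stuck-at-1] → 1 — eliminated
  n2 stuck-at-0: n0=1, n1=0, n2=0 [stuck-at-0], n3=0 → 0 — matches
Only n2 stuck-at-0 reproduces the observed 0.

n2 stuck-at-0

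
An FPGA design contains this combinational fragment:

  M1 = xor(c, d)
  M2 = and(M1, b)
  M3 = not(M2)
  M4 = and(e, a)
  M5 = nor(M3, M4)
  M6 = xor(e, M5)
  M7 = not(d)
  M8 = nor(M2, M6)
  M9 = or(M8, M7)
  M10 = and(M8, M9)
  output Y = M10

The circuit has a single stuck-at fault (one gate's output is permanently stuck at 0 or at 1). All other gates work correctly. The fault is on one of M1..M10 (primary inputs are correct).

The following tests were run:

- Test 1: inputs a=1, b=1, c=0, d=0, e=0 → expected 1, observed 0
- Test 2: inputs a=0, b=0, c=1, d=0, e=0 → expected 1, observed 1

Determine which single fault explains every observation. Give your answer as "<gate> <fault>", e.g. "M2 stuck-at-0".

M1 stuck-at-1

Fault-free values for test 1 (a=1, b=1, c=0, d=0, e=0): M1=0, M2=0, M3=1, M4=0, M5=0, M6=0, M7=1, M8=1, M9=1, M10=1, giving Y=1. Observed 0.
Test 1: faults giving observed 0 are {M1 stuck-at-1, M2 stuck-at-1, M3 stuck-at-0, M5 stuck-at-1, M6 stuck-at-1, M8 stuck-at-0, M9 stuck-at-0, M10 stuck-at-0}.
Test 2 (a=0, b=0, c=1, d=0, e=0): fault-free M1=1, M2=0, M3=1, M4=0, M5=0, M6=0, M7=1, M8=1, M9=1, M10=1 → 1; observed 1. Eliminates M2 stuck-at-1, M3 stuck-at-0, M5 stuck-at-1, M6 stuck-at-1, M8 stuck-at-0, M9 stuck-at-0, M10 stuck-at-0.
Only M1 stuck-at-1 is consistent with every test.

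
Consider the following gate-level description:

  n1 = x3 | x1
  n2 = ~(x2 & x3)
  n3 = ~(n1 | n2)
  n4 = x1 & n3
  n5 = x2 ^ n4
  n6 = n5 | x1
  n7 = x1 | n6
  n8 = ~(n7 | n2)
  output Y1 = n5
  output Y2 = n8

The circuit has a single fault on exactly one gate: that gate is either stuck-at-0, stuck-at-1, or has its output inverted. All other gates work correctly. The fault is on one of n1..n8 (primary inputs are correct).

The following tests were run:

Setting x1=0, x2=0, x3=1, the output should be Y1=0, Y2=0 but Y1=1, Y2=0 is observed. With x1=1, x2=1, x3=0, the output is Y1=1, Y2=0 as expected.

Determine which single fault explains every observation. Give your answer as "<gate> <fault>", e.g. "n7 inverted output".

Fault-free values for test 1 (x1=0, x2=0, x3=1): n1=1, n2=1, n3=0, n4=0, n5=0, n6=0, n7=0, n8=0, giving Y1=0, Y2=0. Observed Y1=1, Y2=0.
Test 1: faults giving observed Y1=1, Y2=0 are {n4 stuck-at-1, n4 inverted output, n5 stuck-at-1, n5 inverted output}.
Test 2 (x1=1, x2=1, x3=0): fault-free n1=1, n2=1, n3=0, n4=0, n5=1, n6=1, n7=1, n8=0 → Y1=1, Y2=0; observed Y1=1, Y2=0. Eliminates n4 stuck-at-1, n4 inverted output, n5 inverted output.
Only n5 stuck-at-1 is consistent with every test.

n5 stuck-at-1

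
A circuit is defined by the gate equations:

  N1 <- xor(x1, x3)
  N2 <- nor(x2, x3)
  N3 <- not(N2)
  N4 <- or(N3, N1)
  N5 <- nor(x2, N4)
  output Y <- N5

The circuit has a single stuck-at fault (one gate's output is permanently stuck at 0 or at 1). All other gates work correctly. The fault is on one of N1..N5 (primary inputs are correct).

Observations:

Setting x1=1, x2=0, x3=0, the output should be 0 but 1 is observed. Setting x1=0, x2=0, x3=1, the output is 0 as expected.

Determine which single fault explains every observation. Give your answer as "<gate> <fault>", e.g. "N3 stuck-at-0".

Fault-free values for test 1 (x1=1, x2=0, x3=0): N1=1, N2=1, N3=0, N4=1, N5=0, giving Y=0. Observed 1.
Test 1: faults giving observed 1 are {N1 stuck-at-0, N4 stuck-at-0, N5 stuck-at-1}.
Test 2 (x1=0, x2=0, x3=1): fault-free N1=1, N2=0, N3=1, N4=1, N5=0 → 0; observed 0. Eliminates N4 stuck-at-0, N5 stuck-at-1.
Only N1 stuck-at-0 is consistent with every test.

N1 stuck-at-0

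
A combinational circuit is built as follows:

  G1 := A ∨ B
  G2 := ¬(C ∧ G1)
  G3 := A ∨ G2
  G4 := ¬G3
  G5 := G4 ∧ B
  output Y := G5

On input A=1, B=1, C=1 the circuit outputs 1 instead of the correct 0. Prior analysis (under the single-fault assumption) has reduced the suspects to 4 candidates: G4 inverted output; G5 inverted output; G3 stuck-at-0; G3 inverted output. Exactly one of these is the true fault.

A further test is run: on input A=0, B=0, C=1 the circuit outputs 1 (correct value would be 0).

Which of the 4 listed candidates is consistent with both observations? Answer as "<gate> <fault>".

G5 inverted output

Evaluate each candidate on input A=0, B=0, C=1:
  G4 inverted output: G1=0, G2=1, G3=1, G4=1 [inverted output], G5=0 → 0 — eliminated
  G5 inverted output: G1=0, G2=1, G3=1, G4=0, G5=1 [inverted output] → 1 — matches
  G3 stuck-at-0: G1=0, G2=1, G3=0 [stuck-at-0], G4=1, G5=0 → 0 — eliminated
  G3 inverted output: G1=0, G2=1, G3=0 [inverted output], G4=1, G5=0 → 0 — eliminated
Only G5 inverted output reproduces the observed 1.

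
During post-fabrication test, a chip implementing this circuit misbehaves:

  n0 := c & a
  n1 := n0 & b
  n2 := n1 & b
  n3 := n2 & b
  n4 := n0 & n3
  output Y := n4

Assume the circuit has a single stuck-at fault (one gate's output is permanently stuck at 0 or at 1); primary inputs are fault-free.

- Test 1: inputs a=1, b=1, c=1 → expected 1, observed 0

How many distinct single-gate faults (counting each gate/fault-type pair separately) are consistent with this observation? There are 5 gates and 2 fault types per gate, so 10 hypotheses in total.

5

Fault-free: n0=1, n1=1, n2=1, n3=1, n4=1 → 1. Observed 0.
  n0 stuck-at-0: output 0 ✓
  n0 stuck-at-1: output 1 ✗
  n1 stuck-at-0: output 0 ✓
  n1 stuck-at-1: output 1 ✗
  n2 stuck-at-0: output 0 ✓
  n2 stuck-at-1: output 1 ✗
  n3 stuck-at-0: output 0 ✓
  n3 stuck-at-1: output 1 ✗
  n4 stuck-at-0: output 0 ✓
  n4 stuck-at-1: output 1 ✗
Consistent faults: {n0 stuck-at-0, n1 stuck-at-0, n2 stuck-at-0, n3 stuck-at-0, n4 stuck-at-0} — 5 in all.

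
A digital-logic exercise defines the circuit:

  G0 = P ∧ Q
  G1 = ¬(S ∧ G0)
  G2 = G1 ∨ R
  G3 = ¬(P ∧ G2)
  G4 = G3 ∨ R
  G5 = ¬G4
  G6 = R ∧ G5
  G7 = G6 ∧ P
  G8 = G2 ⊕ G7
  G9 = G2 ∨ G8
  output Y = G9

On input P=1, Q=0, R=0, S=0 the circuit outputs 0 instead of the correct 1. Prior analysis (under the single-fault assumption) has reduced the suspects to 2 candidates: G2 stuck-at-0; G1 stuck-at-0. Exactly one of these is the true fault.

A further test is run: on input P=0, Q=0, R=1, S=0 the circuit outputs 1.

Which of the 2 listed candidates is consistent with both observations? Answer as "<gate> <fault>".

Evaluate each candidate on input P=0, Q=0, R=1, S=0:
  G2 stuck-at-0: G0=0, G1=1, G2=0 [stuck-at-0], G3=1, G4=1, G5=0, G6=0, G7=0, G8=0, G9=0 → 0 — eliminated
  G1 stuck-at-0: G0=0, G1=0 [stuck-at-0], G2=1, G3=1, G4=1, G5=0, G6=0, G7=0, G8=1, G9=1 → 1 — matches
Only G1 stuck-at-0 reproduces the observed 1.

G1 stuck-at-0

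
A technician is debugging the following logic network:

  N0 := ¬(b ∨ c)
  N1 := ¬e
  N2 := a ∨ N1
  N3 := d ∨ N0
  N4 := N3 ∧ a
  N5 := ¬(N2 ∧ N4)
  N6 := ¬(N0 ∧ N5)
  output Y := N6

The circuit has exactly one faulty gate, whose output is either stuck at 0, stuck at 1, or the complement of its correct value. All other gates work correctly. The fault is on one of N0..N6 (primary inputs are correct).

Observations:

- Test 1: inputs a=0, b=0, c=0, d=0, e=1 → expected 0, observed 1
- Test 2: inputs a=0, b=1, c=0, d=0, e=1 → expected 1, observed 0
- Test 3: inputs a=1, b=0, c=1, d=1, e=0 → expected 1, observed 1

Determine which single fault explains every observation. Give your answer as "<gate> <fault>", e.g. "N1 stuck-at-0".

Fault-free values for test 1 (a=0, b=0, c=0, d=0, e=1): N0=1, N1=0, N2=0, N3=1, N4=0, N5=1, N6=0, giving Y=0. Observed 1.
Test 1: faults giving observed 1 are {N0 stuck-at-0, N0 inverted output, N5 stuck-at-0, N5 inverted output, N6 stuck-at-1, N6 inverted output}.
Test 2 (a=0, b=1, c=0, d=0, e=1): fault-free N0=0, N1=0, N2=0, N3=0, N4=0, N5=1, N6=1 → 1; observed 0. Eliminates N0 stuck-at-0, N5 stuck-at-0, N5 inverted output, N6 stuck-at-1.
Test 3 (a=1, b=0, c=1, d=1, e=0): fault-free N0=0, N1=1, N2=1, N3=1, N4=1, N5=0, N6=1 → 1; observed 1. Eliminates N6 inverted output.
Only N0 inverted output is consistent with every test.

N0 inverted output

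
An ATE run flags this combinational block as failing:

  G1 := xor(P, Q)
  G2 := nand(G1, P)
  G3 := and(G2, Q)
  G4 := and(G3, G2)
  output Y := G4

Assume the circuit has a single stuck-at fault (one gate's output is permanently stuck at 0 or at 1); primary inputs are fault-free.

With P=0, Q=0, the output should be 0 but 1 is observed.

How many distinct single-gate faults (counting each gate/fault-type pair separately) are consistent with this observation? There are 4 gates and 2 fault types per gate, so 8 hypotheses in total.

2

Fault-free: G1=0, G2=1, G3=0, G4=0 → 0. Observed 1.
  G1 stuck-at-0: output 0 ✗
  G1 stuck-at-1: output 0 ✗
  G2 stuck-at-0: output 0 ✗
  G2 stuck-at-1: output 0 ✗
  G3 stuck-at-0: output 0 ✗
  G3 stuck-at-1: output 1 ✓
  G4 stuck-at-0: output 0 ✗
  G4 stuck-at-1: output 1 ✓
Consistent faults: {G3 stuck-at-1, G4 stuck-at-1} — 2 in all.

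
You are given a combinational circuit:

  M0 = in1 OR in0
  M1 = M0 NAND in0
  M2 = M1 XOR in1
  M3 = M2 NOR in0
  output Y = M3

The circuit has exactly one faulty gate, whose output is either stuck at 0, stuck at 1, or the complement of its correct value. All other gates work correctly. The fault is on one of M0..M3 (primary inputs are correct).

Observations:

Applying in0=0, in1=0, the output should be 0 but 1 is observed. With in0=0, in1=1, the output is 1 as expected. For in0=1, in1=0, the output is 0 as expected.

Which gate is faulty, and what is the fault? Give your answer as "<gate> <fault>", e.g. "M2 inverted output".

M2 stuck-at-0

Fault-free values for test 1 (in0=0, in1=0): M0=0, M1=1, M2=1, M3=0, giving Y=0. Observed 1.
Test 1: faults giving observed 1 are {M1 stuck-at-0, M1 inverted output, M2 stuck-at-0, M2 inverted output, M3 stuck-at-1, M3 inverted output}.
Test 2 (in0=0, in1=1): fault-free M0=1, M1=1, M2=0, M3=1 → 1; observed 1. Eliminates M1 stuck-at-0, M1 inverted output, M2 inverted output, M3 inverted output.
Test 3 (in0=1, in1=0): fault-free M0=1, M1=0, M2=0, M3=0 → 0; observed 0. Eliminates M3 stuck-at-1.
Only M2 stuck-at-0 is consistent with every test.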